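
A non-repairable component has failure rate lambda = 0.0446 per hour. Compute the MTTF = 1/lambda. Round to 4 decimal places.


lambda = 0.0446
MTTF = 1 / 0.0446
MTTF = 22.4215

22.4215


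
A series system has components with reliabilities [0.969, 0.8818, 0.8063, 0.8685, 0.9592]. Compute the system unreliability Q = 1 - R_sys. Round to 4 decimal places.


Components: [0.969, 0.8818, 0.8063, 0.8685, 0.9592]
After component 1: product = 0.969
After component 2: product = 0.8545
After component 3: product = 0.689
After component 4: product = 0.5984
After component 5: product = 0.5739
R_sys = 0.5739
Q = 1 - 0.5739 = 0.4261

0.4261


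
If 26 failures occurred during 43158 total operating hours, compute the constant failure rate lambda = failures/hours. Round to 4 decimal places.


failures = 26
total_hours = 43158
lambda = 26 / 43158
lambda = 0.0006

0.0006


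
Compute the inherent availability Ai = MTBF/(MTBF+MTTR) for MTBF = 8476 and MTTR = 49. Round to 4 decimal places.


MTBF = 8476
MTTR = 49
MTBF + MTTR = 8525
Ai = 8476 / 8525
Ai = 0.9943

0.9943


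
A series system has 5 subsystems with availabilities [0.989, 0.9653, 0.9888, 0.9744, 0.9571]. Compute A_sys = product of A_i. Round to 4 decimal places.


Subsystems: [0.989, 0.9653, 0.9888, 0.9744, 0.9571]
After subsystem 1 (A=0.989): product = 0.989
After subsystem 2 (A=0.9653): product = 0.9547
After subsystem 3 (A=0.9888): product = 0.944
After subsystem 4 (A=0.9744): product = 0.9198
After subsystem 5 (A=0.9571): product = 0.8804
A_sys = 0.8804

0.8804


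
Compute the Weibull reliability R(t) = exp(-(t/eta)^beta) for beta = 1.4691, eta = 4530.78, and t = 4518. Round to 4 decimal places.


beta = 1.4691, eta = 4530.78, t = 4518
t/eta = 4518 / 4530.78 = 0.9972
(t/eta)^beta = 0.9972^1.4691 = 0.9959
R(t) = exp(-0.9959)
R(t) = 0.3694

0.3694


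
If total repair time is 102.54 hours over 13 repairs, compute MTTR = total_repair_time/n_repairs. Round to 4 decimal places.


total_repair_time = 102.54
n_repairs = 13
MTTR = 102.54 / 13
MTTR = 7.8877

7.8877


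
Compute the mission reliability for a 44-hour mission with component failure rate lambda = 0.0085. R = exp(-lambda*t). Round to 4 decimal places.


lambda = 0.0085
mission_time = 44
lambda * t = 0.0085 * 44 = 0.374
R = exp(-0.374)
R = 0.688

0.688


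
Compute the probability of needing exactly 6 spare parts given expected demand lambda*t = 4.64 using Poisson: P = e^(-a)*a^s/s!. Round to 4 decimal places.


a = 4.64, s = 6
e^(-a) = e^(-4.64) = 0.0097
a^s = 4.64^6 = 9979.4793
s! = 720
P = 0.0097 * 9979.4793 / 720
P = 0.1339

0.1339


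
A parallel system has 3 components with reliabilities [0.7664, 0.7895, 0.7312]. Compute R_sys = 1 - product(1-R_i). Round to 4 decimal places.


Components: [0.7664, 0.7895, 0.7312]
(1 - 0.7664) = 0.2336, running product = 0.2336
(1 - 0.7895) = 0.2105, running product = 0.0492
(1 - 0.7312) = 0.2688, running product = 0.0132
Product of (1-R_i) = 0.0132
R_sys = 1 - 0.0132 = 0.9868

0.9868


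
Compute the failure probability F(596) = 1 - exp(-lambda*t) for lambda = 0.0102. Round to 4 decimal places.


lambda = 0.0102, t = 596
lambda * t = 6.0792
exp(-6.0792) = 0.0023
F(t) = 1 - 0.0023
F(t) = 0.9977

0.9977


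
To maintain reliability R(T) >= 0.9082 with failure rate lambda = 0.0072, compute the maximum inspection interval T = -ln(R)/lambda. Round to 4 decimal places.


R_target = 0.9082
lambda = 0.0072
-ln(0.9082) = 0.0963
T = 0.0963 / 0.0072
T = 13.3737

13.3737


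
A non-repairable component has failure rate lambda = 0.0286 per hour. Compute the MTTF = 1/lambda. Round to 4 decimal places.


lambda = 0.0286
MTTF = 1 / 0.0286
MTTF = 34.965

34.965


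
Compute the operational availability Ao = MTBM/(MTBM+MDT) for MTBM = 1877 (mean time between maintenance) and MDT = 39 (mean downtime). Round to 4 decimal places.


MTBM = 1877
MDT = 39
MTBM + MDT = 1916
Ao = 1877 / 1916
Ao = 0.9796

0.9796


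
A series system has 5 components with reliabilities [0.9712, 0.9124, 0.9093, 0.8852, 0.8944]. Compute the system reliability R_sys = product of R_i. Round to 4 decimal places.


Components: [0.9712, 0.9124, 0.9093, 0.8852, 0.8944]
After component 1 (R=0.9712): product = 0.9712
After component 2 (R=0.9124): product = 0.8861
After component 3 (R=0.9093): product = 0.8058
After component 4 (R=0.8852): product = 0.7133
After component 5 (R=0.8944): product = 0.6379
R_sys = 0.6379

0.6379


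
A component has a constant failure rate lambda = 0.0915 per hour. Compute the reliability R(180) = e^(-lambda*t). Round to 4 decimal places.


lambda = 0.0915
t = 180
lambda * t = 16.47
R(t) = e^(-16.47)
R(t) = 0.0

0.0


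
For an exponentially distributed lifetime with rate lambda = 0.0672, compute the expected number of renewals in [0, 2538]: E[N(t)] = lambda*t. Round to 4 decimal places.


lambda = 0.0672
t = 2538
E[N(t)] = lambda * t
E[N(t)] = 0.0672 * 2538
E[N(t)] = 170.5536

170.5536


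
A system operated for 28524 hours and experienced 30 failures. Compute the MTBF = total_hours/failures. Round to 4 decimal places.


total_hours = 28524
failures = 30
MTBF = 28524 / 30
MTBF = 950.8

950.8


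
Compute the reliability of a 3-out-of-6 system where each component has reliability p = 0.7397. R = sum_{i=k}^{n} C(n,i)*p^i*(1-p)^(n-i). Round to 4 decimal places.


k = 3, n = 6, p = 0.7397
i=3: C(6,3)=20 * 0.7397^3 * 0.2603^3 = 0.1428
i=4: C(6,4)=15 * 0.7397^4 * 0.2603^2 = 0.3043
i=5: C(6,5)=6 * 0.7397^5 * 0.2603^1 = 0.3459
i=6: C(6,6)=1 * 0.7397^6 * 0.2603^0 = 0.1638
R = sum of terms = 0.9567

0.9567


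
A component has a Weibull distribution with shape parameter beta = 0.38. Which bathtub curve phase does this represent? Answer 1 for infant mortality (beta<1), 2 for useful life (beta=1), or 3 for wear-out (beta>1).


beta = 0.38
Compare beta to 1:
beta < 1 => infant mortality (phase 1)
beta = 1 => useful life (phase 2)
beta > 1 => wear-out (phase 3)
Since beta = 0.38, this is infant mortality (decreasing failure rate)
Phase = 1

1


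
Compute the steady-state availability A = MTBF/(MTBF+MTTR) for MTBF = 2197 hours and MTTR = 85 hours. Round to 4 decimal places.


MTBF = 2197
MTTR = 85
MTBF + MTTR = 2282
A = 2197 / 2282
A = 0.9628

0.9628


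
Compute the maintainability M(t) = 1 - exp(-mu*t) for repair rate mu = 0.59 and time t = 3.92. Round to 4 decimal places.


mu = 0.59, t = 3.92
mu * t = 0.59 * 3.92 = 2.3128
exp(-2.3128) = 0.099
M(t) = 1 - 0.099
M(t) = 0.901

0.901


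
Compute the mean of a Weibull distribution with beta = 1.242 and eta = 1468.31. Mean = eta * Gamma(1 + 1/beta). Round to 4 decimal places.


beta = 1.242, eta = 1468.31
1/beta = 0.8052
1 + 1/beta = 1.8052
Gamma(1.8052) = 0.9328
Mean = 1468.31 * 0.9328
Mean = 1369.5833

1369.5833


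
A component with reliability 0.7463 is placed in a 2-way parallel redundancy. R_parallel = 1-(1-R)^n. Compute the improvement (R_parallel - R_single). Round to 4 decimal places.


R_single = 0.7463, n = 2
1 - R_single = 0.2537
(1 - R_single)^n = 0.2537^2 = 0.0644
R_parallel = 1 - 0.0644 = 0.9356
Improvement = 0.9356 - 0.7463
Improvement = 0.1893

0.1893


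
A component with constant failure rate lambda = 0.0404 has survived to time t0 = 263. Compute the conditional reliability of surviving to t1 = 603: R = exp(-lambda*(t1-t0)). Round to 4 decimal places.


lambda = 0.0404
t0 = 263, t1 = 603
t1 - t0 = 340
lambda * (t1-t0) = 0.0404 * 340 = 13.736
R = exp(-13.736)
R = 0.0

0.0


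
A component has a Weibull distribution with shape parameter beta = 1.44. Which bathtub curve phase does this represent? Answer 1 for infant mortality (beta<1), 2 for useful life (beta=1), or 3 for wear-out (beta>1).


beta = 1.44
Compare beta to 1:
beta < 1 => infant mortality (phase 1)
beta = 1 => useful life (phase 2)
beta > 1 => wear-out (phase 3)
Since beta = 1.44, this is wear-out (increasing failure rate)
Phase = 3

3


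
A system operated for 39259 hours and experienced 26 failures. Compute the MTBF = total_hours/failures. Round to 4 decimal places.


total_hours = 39259
failures = 26
MTBF = 39259 / 26
MTBF = 1509.9615

1509.9615


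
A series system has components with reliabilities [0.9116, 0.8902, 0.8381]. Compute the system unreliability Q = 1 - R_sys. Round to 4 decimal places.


Components: [0.9116, 0.8902, 0.8381]
After component 1: product = 0.9116
After component 2: product = 0.8115
After component 3: product = 0.6801
R_sys = 0.6801
Q = 1 - 0.6801 = 0.3199

0.3199


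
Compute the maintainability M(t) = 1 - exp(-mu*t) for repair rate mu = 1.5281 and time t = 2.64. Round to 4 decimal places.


mu = 1.5281, t = 2.64
mu * t = 1.5281 * 2.64 = 4.0342
exp(-4.0342) = 0.0177
M(t) = 1 - 0.0177
M(t) = 0.9823

0.9823


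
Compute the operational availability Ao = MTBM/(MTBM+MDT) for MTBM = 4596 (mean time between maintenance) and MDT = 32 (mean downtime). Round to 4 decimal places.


MTBM = 4596
MDT = 32
MTBM + MDT = 4628
Ao = 4596 / 4628
Ao = 0.9931

0.9931


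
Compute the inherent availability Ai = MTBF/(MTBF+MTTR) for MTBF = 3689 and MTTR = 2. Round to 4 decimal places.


MTBF = 3689
MTTR = 2
MTBF + MTTR = 3691
Ai = 3689 / 3691
Ai = 0.9995

0.9995


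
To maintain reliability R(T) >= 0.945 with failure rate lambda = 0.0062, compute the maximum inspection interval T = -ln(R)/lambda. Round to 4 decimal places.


R_target = 0.945
lambda = 0.0062
-ln(0.945) = 0.0566
T = 0.0566 / 0.0062
T = 9.1243

9.1243


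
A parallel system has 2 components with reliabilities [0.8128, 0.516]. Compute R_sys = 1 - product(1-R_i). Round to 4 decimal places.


Components: [0.8128, 0.516]
(1 - 0.8128) = 0.1872, running product = 0.1872
(1 - 0.516) = 0.484, running product = 0.0906
Product of (1-R_i) = 0.0906
R_sys = 1 - 0.0906 = 0.9094

0.9094


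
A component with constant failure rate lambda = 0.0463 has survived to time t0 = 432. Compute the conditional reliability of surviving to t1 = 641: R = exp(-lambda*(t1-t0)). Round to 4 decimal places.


lambda = 0.0463
t0 = 432, t1 = 641
t1 - t0 = 209
lambda * (t1-t0) = 0.0463 * 209 = 9.6767
R = exp(-9.6767)
R = 0.0001

0.0001


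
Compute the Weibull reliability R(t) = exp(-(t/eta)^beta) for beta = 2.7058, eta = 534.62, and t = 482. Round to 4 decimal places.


beta = 2.7058, eta = 534.62, t = 482
t/eta = 482 / 534.62 = 0.9016
(t/eta)^beta = 0.9016^2.7058 = 0.7555
R(t) = exp(-0.7555)
R(t) = 0.4698

0.4698


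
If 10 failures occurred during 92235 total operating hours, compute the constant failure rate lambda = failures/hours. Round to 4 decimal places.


failures = 10
total_hours = 92235
lambda = 10 / 92235
lambda = 0.0001

0.0001


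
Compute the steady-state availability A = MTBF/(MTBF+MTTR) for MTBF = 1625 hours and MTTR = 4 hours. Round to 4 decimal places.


MTBF = 1625
MTTR = 4
MTBF + MTTR = 1629
A = 1625 / 1629
A = 0.9975

0.9975


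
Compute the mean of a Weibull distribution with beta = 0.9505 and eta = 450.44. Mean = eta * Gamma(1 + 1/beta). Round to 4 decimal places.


beta = 0.9505, eta = 450.44
1/beta = 1.0521
1 + 1/beta = 2.0521
Gamma(2.0521) = 1.0231
Mean = 450.44 * 1.0231
Mean = 460.8662

460.8662


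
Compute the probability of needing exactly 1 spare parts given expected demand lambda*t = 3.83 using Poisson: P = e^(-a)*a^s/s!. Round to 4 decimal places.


a = 3.83, s = 1
e^(-a) = e^(-3.83) = 0.0217
a^s = 3.83^1 = 3.83
s! = 1
P = 0.0217 * 3.83 / 1
P = 0.0831

0.0831


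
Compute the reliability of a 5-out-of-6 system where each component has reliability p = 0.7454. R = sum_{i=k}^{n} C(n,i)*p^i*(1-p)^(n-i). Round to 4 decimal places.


k = 5, n = 6, p = 0.7454
i=5: C(6,5)=6 * 0.7454^5 * 0.2546^1 = 0.3515
i=6: C(6,6)=1 * 0.7454^6 * 0.2546^0 = 0.1715
R = sum of terms = 0.5231

0.5231


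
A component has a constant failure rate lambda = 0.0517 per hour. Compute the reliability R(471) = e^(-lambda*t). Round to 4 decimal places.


lambda = 0.0517
t = 471
lambda * t = 24.3507
R(t) = e^(-24.3507)
R(t) = 0.0

0.0


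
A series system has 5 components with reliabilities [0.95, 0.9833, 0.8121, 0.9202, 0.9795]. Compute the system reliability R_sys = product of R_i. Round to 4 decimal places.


Components: [0.95, 0.9833, 0.8121, 0.9202, 0.9795]
After component 1 (R=0.95): product = 0.95
After component 2 (R=0.9833): product = 0.9341
After component 3 (R=0.8121): product = 0.7586
After component 4 (R=0.9202): product = 0.6981
After component 5 (R=0.9795): product = 0.6838
R_sys = 0.6838

0.6838


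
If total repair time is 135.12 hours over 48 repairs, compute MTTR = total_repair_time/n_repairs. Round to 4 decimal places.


total_repair_time = 135.12
n_repairs = 48
MTTR = 135.12 / 48
MTTR = 2.815

2.815


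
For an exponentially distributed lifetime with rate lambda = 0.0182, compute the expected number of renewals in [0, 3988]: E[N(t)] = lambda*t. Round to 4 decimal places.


lambda = 0.0182
t = 3988
E[N(t)] = lambda * t
E[N(t)] = 0.0182 * 3988
E[N(t)] = 72.5816

72.5816


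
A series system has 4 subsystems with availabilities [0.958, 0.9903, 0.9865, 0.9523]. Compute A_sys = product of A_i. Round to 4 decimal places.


Subsystems: [0.958, 0.9903, 0.9865, 0.9523]
After subsystem 1 (A=0.958): product = 0.958
After subsystem 2 (A=0.9903): product = 0.9487
After subsystem 3 (A=0.9865): product = 0.9359
After subsystem 4 (A=0.9523): product = 0.8913
A_sys = 0.8913

0.8913


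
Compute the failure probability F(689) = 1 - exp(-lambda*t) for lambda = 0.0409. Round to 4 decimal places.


lambda = 0.0409, t = 689
lambda * t = 28.1801
exp(-28.1801) = 0.0
F(t) = 1 - 0.0
F(t) = 1.0

1.0


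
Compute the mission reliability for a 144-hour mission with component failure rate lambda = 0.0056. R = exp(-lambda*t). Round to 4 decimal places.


lambda = 0.0056
mission_time = 144
lambda * t = 0.0056 * 144 = 0.8064
R = exp(-0.8064)
R = 0.4465

0.4465


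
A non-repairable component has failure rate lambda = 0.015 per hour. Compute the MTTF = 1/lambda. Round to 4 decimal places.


lambda = 0.015
MTTF = 1 / 0.015
MTTF = 66.6667

66.6667


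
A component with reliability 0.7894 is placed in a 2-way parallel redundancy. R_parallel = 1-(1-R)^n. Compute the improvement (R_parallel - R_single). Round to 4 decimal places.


R_single = 0.7894, n = 2
1 - R_single = 0.2106
(1 - R_single)^n = 0.2106^2 = 0.0444
R_parallel = 1 - 0.0444 = 0.9556
Improvement = 0.9556 - 0.7894
Improvement = 0.1662

0.1662


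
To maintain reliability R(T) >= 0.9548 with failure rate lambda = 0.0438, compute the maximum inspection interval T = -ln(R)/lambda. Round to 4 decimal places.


R_target = 0.9548
lambda = 0.0438
-ln(0.9548) = 0.0463
T = 0.0463 / 0.0438
T = 1.056

1.056


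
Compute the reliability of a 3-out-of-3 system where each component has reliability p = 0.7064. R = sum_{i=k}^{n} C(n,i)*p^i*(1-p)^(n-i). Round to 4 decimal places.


k = 3, n = 3, p = 0.7064
i=3: C(3,3)=1 * 0.7064^3 * 0.2936^0 = 0.3525
R = sum of terms = 0.3525

0.3525


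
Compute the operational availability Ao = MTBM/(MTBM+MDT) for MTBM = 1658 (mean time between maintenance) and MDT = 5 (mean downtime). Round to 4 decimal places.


MTBM = 1658
MDT = 5
MTBM + MDT = 1663
Ao = 1658 / 1663
Ao = 0.997

0.997


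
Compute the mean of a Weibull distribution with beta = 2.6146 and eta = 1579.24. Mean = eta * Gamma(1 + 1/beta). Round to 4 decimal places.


beta = 2.6146, eta = 1579.24
1/beta = 0.3825
1 + 1/beta = 1.3825
Gamma(1.3825) = 0.8884
Mean = 1579.24 * 0.8884
Mean = 1402.9336

1402.9336


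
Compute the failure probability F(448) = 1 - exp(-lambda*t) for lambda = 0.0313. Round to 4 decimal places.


lambda = 0.0313, t = 448
lambda * t = 14.0224
exp(-14.0224) = 0.0
F(t) = 1 - 0.0
F(t) = 1.0

1.0


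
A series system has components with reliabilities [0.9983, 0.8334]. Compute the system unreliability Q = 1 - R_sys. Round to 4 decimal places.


Components: [0.9983, 0.8334]
After component 1: product = 0.9983
After component 2: product = 0.832
R_sys = 0.832
Q = 1 - 0.832 = 0.168

0.168


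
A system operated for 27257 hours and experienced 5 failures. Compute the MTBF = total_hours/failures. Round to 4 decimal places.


total_hours = 27257
failures = 5
MTBF = 27257 / 5
MTBF = 5451.4

5451.4


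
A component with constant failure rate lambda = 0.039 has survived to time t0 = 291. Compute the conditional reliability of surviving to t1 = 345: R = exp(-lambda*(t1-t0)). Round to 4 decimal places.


lambda = 0.039
t0 = 291, t1 = 345
t1 - t0 = 54
lambda * (t1-t0) = 0.039 * 54 = 2.106
R = exp(-2.106)
R = 0.1217

0.1217


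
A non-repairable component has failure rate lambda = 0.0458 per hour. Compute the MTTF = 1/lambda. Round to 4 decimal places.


lambda = 0.0458
MTTF = 1 / 0.0458
MTTF = 21.8341

21.8341


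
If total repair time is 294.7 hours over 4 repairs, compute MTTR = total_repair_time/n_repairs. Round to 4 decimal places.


total_repair_time = 294.7
n_repairs = 4
MTTR = 294.7 / 4
MTTR = 73.675

73.675


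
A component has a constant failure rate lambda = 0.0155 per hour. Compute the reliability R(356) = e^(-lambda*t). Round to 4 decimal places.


lambda = 0.0155
t = 356
lambda * t = 5.518
R(t) = e^(-5.518)
R(t) = 0.004

0.004


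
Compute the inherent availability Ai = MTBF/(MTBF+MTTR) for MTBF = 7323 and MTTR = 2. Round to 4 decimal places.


MTBF = 7323
MTTR = 2
MTBF + MTTR = 7325
Ai = 7323 / 7325
Ai = 0.9997

0.9997


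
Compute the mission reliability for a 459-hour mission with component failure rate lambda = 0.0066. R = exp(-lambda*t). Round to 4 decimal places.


lambda = 0.0066
mission_time = 459
lambda * t = 0.0066 * 459 = 3.0294
R = exp(-3.0294)
R = 0.0483

0.0483


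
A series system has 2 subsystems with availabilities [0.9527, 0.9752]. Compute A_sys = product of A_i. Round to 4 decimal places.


Subsystems: [0.9527, 0.9752]
After subsystem 1 (A=0.9527): product = 0.9527
After subsystem 2 (A=0.9752): product = 0.9291
A_sys = 0.9291

0.9291


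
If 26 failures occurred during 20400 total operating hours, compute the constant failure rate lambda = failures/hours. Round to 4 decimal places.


failures = 26
total_hours = 20400
lambda = 26 / 20400
lambda = 0.0013

0.0013


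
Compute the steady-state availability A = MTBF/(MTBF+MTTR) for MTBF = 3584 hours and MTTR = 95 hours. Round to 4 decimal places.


MTBF = 3584
MTTR = 95
MTBF + MTTR = 3679
A = 3584 / 3679
A = 0.9742

0.9742


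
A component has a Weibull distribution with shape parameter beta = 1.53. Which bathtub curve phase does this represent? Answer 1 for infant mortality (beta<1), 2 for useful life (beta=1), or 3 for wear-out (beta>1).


beta = 1.53
Compare beta to 1:
beta < 1 => infant mortality (phase 1)
beta = 1 => useful life (phase 2)
beta > 1 => wear-out (phase 3)
Since beta = 1.53, this is wear-out (increasing failure rate)
Phase = 3

3


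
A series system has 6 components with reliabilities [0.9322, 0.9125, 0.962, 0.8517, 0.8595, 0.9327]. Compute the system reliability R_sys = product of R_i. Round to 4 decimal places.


Components: [0.9322, 0.9125, 0.962, 0.8517, 0.8595, 0.9327]
After component 1 (R=0.9322): product = 0.9322
After component 2 (R=0.9125): product = 0.8506
After component 3 (R=0.962): product = 0.8183
After component 4 (R=0.8517): product = 0.697
After component 5 (R=0.8595): product = 0.599
After component 6 (R=0.9327): product = 0.5587
R_sys = 0.5587

0.5587


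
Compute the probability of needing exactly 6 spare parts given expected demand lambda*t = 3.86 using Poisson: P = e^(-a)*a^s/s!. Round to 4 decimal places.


a = 3.86, s = 6
e^(-a) = e^(-3.86) = 0.0211
a^s = 3.86^6 = 3307.6826
s! = 720
P = 0.0211 * 3307.6826 / 720
P = 0.0968

0.0968


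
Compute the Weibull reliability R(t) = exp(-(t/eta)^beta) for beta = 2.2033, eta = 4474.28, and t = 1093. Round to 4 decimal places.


beta = 2.2033, eta = 4474.28, t = 1093
t/eta = 1093 / 4474.28 = 0.2443
(t/eta)^beta = 0.2443^2.2033 = 0.0448
R(t) = exp(-0.0448)
R(t) = 0.9562

0.9562


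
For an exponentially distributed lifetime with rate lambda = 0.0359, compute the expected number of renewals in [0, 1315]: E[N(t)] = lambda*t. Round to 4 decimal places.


lambda = 0.0359
t = 1315
E[N(t)] = lambda * t
E[N(t)] = 0.0359 * 1315
E[N(t)] = 47.2085

47.2085


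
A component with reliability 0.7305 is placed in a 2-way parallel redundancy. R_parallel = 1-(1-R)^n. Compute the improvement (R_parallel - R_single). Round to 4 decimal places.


R_single = 0.7305, n = 2
1 - R_single = 0.2695
(1 - R_single)^n = 0.2695^2 = 0.0726
R_parallel = 1 - 0.0726 = 0.9274
Improvement = 0.9274 - 0.7305
Improvement = 0.1969

0.1969


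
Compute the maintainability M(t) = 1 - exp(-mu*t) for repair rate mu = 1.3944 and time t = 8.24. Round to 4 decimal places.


mu = 1.3944, t = 8.24
mu * t = 1.3944 * 8.24 = 11.4899
exp(-11.4899) = 0.0
M(t) = 1 - 0.0
M(t) = 1.0

1.0


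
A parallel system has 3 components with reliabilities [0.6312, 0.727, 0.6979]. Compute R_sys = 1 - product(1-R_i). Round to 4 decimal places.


Components: [0.6312, 0.727, 0.6979]
(1 - 0.6312) = 0.3688, running product = 0.3688
(1 - 0.727) = 0.273, running product = 0.1007
(1 - 0.6979) = 0.3021, running product = 0.0304
Product of (1-R_i) = 0.0304
R_sys = 1 - 0.0304 = 0.9696

0.9696


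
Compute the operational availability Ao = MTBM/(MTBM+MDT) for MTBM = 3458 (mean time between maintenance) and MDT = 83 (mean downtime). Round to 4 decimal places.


MTBM = 3458
MDT = 83
MTBM + MDT = 3541
Ao = 3458 / 3541
Ao = 0.9766

0.9766


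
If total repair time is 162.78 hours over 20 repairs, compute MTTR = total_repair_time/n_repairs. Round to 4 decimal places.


total_repair_time = 162.78
n_repairs = 20
MTTR = 162.78 / 20
MTTR = 8.139

8.139


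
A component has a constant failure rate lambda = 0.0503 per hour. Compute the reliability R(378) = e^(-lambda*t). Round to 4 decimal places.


lambda = 0.0503
t = 378
lambda * t = 19.0134
R(t) = e^(-19.0134)
R(t) = 0.0

0.0


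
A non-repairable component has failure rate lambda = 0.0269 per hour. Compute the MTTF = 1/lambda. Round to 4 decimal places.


lambda = 0.0269
MTTF = 1 / 0.0269
MTTF = 37.1747

37.1747


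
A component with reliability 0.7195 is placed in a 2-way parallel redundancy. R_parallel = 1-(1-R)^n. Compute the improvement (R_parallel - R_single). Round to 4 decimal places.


R_single = 0.7195, n = 2
1 - R_single = 0.2805
(1 - R_single)^n = 0.2805^2 = 0.0787
R_parallel = 1 - 0.0787 = 0.9213
Improvement = 0.9213 - 0.7195
Improvement = 0.2018

0.2018


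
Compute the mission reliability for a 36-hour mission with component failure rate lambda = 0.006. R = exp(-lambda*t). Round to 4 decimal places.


lambda = 0.006
mission_time = 36
lambda * t = 0.006 * 36 = 0.216
R = exp(-0.216)
R = 0.8057

0.8057


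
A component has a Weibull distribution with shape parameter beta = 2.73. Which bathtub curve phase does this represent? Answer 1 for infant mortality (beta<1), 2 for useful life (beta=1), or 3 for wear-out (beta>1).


beta = 2.73
Compare beta to 1:
beta < 1 => infant mortality (phase 1)
beta = 1 => useful life (phase 2)
beta > 1 => wear-out (phase 3)
Since beta = 2.73, this is wear-out (increasing failure rate)
Phase = 3

3


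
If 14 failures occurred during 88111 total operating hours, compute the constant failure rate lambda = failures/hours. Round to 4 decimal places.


failures = 14
total_hours = 88111
lambda = 14 / 88111
lambda = 0.0002

0.0002


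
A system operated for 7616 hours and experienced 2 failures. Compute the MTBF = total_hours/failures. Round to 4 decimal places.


total_hours = 7616
failures = 2
MTBF = 7616 / 2
MTBF = 3808.0

3808.0


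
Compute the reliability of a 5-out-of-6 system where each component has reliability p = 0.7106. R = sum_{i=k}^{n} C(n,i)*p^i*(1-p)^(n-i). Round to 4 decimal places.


k = 5, n = 6, p = 0.7106
i=5: C(6,5)=6 * 0.7106^5 * 0.2894^1 = 0.3146
i=6: C(6,6)=1 * 0.7106^6 * 0.2894^0 = 0.1288
R = sum of terms = 0.4434

0.4434


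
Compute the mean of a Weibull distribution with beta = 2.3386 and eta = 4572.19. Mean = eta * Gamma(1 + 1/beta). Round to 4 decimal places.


beta = 2.3386, eta = 4572.19
1/beta = 0.4276
1 + 1/beta = 1.4276
Gamma(1.4276) = 0.8861
Mean = 4572.19 * 0.8861
Mean = 4051.4388

4051.4388


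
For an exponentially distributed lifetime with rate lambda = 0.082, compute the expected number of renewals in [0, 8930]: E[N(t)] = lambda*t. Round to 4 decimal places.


lambda = 0.082
t = 8930
E[N(t)] = lambda * t
E[N(t)] = 0.082 * 8930
E[N(t)] = 732.26

732.26


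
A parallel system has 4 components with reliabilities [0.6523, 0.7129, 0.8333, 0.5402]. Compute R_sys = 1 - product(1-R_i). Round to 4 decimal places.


Components: [0.6523, 0.7129, 0.8333, 0.5402]
(1 - 0.6523) = 0.3477, running product = 0.3477
(1 - 0.7129) = 0.2871, running product = 0.0998
(1 - 0.8333) = 0.1667, running product = 0.0166
(1 - 0.5402) = 0.4598, running product = 0.0077
Product of (1-R_i) = 0.0077
R_sys = 1 - 0.0077 = 0.9923

0.9923


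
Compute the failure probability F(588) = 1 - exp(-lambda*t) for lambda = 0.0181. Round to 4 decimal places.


lambda = 0.0181, t = 588
lambda * t = 10.6428
exp(-10.6428) = 0.0
F(t) = 1 - 0.0
F(t) = 1.0

1.0


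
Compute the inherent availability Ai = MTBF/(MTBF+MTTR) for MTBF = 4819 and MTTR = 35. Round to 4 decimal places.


MTBF = 4819
MTTR = 35
MTBF + MTTR = 4854
Ai = 4819 / 4854
Ai = 0.9928

0.9928


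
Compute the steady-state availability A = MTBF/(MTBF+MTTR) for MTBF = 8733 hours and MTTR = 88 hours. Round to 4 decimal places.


MTBF = 8733
MTTR = 88
MTBF + MTTR = 8821
A = 8733 / 8821
A = 0.99

0.99


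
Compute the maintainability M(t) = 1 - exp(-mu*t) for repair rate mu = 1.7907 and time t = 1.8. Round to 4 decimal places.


mu = 1.7907, t = 1.8
mu * t = 1.7907 * 1.8 = 3.2233
exp(-3.2233) = 0.0398
M(t) = 1 - 0.0398
M(t) = 0.9602

0.9602


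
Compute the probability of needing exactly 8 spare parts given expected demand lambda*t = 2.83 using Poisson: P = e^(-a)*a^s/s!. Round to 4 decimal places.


a = 2.83, s = 8
e^(-a) = e^(-2.83) = 0.059
a^s = 2.83^8 = 4114.2576
s! = 40320
P = 0.059 * 4114.2576 / 40320
P = 0.006

0.006


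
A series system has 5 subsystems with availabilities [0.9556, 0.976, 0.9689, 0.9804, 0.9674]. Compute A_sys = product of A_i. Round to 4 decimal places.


Subsystems: [0.9556, 0.976, 0.9689, 0.9804, 0.9674]
After subsystem 1 (A=0.9556): product = 0.9556
After subsystem 2 (A=0.976): product = 0.9327
After subsystem 3 (A=0.9689): product = 0.9037
After subsystem 4 (A=0.9804): product = 0.8859
After subsystem 5 (A=0.9674): product = 0.8571
A_sys = 0.8571

0.8571


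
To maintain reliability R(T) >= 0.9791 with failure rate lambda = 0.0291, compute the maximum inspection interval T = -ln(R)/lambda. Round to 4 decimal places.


R_target = 0.9791
lambda = 0.0291
-ln(0.9791) = 0.0211
T = 0.0211 / 0.0291
T = 0.7258

0.7258


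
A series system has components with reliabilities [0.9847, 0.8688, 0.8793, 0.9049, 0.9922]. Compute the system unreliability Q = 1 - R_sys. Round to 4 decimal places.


Components: [0.9847, 0.8688, 0.8793, 0.9049, 0.9922]
After component 1: product = 0.9847
After component 2: product = 0.8555
After component 3: product = 0.7522
After component 4: product = 0.6807
After component 5: product = 0.6754
R_sys = 0.6754
Q = 1 - 0.6754 = 0.3246

0.3246


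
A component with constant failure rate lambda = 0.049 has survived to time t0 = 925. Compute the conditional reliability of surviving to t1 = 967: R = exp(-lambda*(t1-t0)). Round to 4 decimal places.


lambda = 0.049
t0 = 925, t1 = 967
t1 - t0 = 42
lambda * (t1-t0) = 0.049 * 42 = 2.058
R = exp(-2.058)
R = 0.1277

0.1277


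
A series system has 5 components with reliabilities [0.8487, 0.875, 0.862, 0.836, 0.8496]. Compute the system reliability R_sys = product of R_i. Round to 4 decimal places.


Components: [0.8487, 0.875, 0.862, 0.836, 0.8496]
After component 1 (R=0.8487): product = 0.8487
After component 2 (R=0.875): product = 0.7426
After component 3 (R=0.862): product = 0.6401
After component 4 (R=0.836): product = 0.5352
After component 5 (R=0.8496): product = 0.4547
R_sys = 0.4547

0.4547


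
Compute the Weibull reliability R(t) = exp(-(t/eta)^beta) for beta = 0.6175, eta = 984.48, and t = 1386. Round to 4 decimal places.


beta = 0.6175, eta = 984.48, t = 1386
t/eta = 1386 / 984.48 = 1.4078
(t/eta)^beta = 1.4078^0.6175 = 1.2352
R(t) = exp(-1.2352)
R(t) = 0.2908

0.2908


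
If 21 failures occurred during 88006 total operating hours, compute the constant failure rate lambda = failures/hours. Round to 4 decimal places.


failures = 21
total_hours = 88006
lambda = 21 / 88006
lambda = 0.0002

0.0002


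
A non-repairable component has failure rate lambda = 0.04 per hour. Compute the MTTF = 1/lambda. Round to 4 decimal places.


lambda = 0.04
MTTF = 1 / 0.04
MTTF = 25.0

25.0


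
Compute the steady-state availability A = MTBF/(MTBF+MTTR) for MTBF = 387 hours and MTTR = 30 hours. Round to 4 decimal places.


MTBF = 387
MTTR = 30
MTBF + MTTR = 417
A = 387 / 417
A = 0.9281

0.9281


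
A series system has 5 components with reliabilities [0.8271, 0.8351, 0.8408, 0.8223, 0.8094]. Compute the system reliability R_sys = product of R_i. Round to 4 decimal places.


Components: [0.8271, 0.8351, 0.8408, 0.8223, 0.8094]
After component 1 (R=0.8271): product = 0.8271
After component 2 (R=0.8351): product = 0.6907
After component 3 (R=0.8408): product = 0.5807
After component 4 (R=0.8223): product = 0.4776
After component 5 (R=0.8094): product = 0.3865
R_sys = 0.3865

0.3865


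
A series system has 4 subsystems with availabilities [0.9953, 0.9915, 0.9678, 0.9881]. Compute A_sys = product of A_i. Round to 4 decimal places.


Subsystems: [0.9953, 0.9915, 0.9678, 0.9881]
After subsystem 1 (A=0.9953): product = 0.9953
After subsystem 2 (A=0.9915): product = 0.9868
After subsystem 3 (A=0.9678): product = 0.9551
After subsystem 4 (A=0.9881): product = 0.9437
A_sys = 0.9437

0.9437


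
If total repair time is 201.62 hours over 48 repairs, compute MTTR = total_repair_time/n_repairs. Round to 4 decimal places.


total_repair_time = 201.62
n_repairs = 48
MTTR = 201.62 / 48
MTTR = 4.2004

4.2004


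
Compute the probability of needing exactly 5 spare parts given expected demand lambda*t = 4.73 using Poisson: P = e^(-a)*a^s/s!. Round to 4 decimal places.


a = 4.73, s = 5
e^(-a) = e^(-4.73) = 0.0088
a^s = 4.73^5 = 2367.5857
s! = 120
P = 0.0088 * 2367.5857 / 120
P = 0.1741

0.1741


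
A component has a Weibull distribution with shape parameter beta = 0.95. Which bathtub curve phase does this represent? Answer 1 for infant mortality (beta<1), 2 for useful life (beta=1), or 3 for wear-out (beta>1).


beta = 0.95
Compare beta to 1:
beta < 1 => infant mortality (phase 1)
beta = 1 => useful life (phase 2)
beta > 1 => wear-out (phase 3)
Since beta = 0.95, this is infant mortality (decreasing failure rate)
Phase = 1

1


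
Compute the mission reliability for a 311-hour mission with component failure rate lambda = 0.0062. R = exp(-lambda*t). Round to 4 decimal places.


lambda = 0.0062
mission_time = 311
lambda * t = 0.0062 * 311 = 1.9282
R = exp(-1.9282)
R = 0.1454

0.1454


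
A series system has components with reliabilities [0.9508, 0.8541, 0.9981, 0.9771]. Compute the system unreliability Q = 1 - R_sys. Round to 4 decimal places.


Components: [0.9508, 0.8541, 0.9981, 0.9771]
After component 1: product = 0.9508
After component 2: product = 0.8121
After component 3: product = 0.8105
After component 4: product = 0.792
R_sys = 0.792
Q = 1 - 0.792 = 0.208

0.208


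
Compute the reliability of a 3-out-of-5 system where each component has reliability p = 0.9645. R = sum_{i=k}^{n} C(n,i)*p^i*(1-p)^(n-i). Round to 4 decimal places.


k = 3, n = 5, p = 0.9645
i=3: C(5,3)=10 * 0.9645^3 * 0.0355^2 = 0.0113
i=4: C(5,4)=5 * 0.9645^4 * 0.0355^1 = 0.1536
i=5: C(5,5)=1 * 0.9645^5 * 0.0355^0 = 0.8347
R = sum of terms = 0.9996

0.9996


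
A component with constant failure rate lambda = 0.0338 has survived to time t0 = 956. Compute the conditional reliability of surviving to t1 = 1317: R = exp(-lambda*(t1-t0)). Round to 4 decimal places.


lambda = 0.0338
t0 = 956, t1 = 1317
t1 - t0 = 361
lambda * (t1-t0) = 0.0338 * 361 = 12.2018
R = exp(-12.2018)
R = 0.0

0.0


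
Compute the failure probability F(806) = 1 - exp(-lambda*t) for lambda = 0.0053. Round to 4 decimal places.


lambda = 0.0053, t = 806
lambda * t = 4.2718
exp(-4.2718) = 0.014
F(t) = 1 - 0.014
F(t) = 0.986

0.986


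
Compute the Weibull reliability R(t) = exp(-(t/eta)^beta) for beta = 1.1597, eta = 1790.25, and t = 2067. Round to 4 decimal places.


beta = 1.1597, eta = 1790.25, t = 2067
t/eta = 2067 / 1790.25 = 1.1546
(t/eta)^beta = 1.1546^1.1597 = 1.1814
R(t) = exp(-1.1814)
R(t) = 0.3068

0.3068


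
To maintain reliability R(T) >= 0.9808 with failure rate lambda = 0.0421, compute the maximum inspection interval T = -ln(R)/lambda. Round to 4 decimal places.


R_target = 0.9808
lambda = 0.0421
-ln(0.9808) = 0.0194
T = 0.0194 / 0.0421
T = 0.4605

0.4605


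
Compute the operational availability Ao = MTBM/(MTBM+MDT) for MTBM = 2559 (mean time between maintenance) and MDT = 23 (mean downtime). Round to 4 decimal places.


MTBM = 2559
MDT = 23
MTBM + MDT = 2582
Ao = 2559 / 2582
Ao = 0.9911

0.9911


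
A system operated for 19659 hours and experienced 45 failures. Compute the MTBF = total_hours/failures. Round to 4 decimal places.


total_hours = 19659
failures = 45
MTBF = 19659 / 45
MTBF = 436.8667

436.8667


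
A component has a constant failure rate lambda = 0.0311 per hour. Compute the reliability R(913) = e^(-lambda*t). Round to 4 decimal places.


lambda = 0.0311
t = 913
lambda * t = 28.3943
R(t) = e^(-28.3943)
R(t) = 0.0

0.0


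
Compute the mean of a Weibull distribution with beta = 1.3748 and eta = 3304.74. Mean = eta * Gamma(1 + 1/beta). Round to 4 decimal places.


beta = 1.3748, eta = 3304.74
1/beta = 0.7274
1 + 1/beta = 1.7274
Gamma(1.7274) = 0.9141
Mean = 3304.74 * 0.9141
Mean = 3020.9009

3020.9009


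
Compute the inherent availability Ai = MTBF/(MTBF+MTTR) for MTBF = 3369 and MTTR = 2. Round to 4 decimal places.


MTBF = 3369
MTTR = 2
MTBF + MTTR = 3371
Ai = 3369 / 3371
Ai = 0.9994

0.9994


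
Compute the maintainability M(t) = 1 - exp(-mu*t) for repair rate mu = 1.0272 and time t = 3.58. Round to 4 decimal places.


mu = 1.0272, t = 3.58
mu * t = 1.0272 * 3.58 = 3.6774
exp(-3.6774) = 0.0253
M(t) = 1 - 0.0253
M(t) = 0.9747

0.9747


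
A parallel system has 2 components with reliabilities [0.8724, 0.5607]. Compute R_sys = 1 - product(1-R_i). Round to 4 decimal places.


Components: [0.8724, 0.5607]
(1 - 0.8724) = 0.1276, running product = 0.1276
(1 - 0.5607) = 0.4393, running product = 0.0561
Product of (1-R_i) = 0.0561
R_sys = 1 - 0.0561 = 0.9439

0.9439


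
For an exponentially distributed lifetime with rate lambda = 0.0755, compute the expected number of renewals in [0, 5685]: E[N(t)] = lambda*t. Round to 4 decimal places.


lambda = 0.0755
t = 5685
E[N(t)] = lambda * t
E[N(t)] = 0.0755 * 5685
E[N(t)] = 429.2175

429.2175


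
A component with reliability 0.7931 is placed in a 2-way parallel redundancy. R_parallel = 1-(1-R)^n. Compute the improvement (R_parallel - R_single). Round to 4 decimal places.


R_single = 0.7931, n = 2
1 - R_single = 0.2069
(1 - R_single)^n = 0.2069^2 = 0.0428
R_parallel = 1 - 0.0428 = 0.9572
Improvement = 0.9572 - 0.7931
Improvement = 0.1641

0.1641


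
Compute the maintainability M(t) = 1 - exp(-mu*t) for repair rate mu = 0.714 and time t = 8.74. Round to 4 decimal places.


mu = 0.714, t = 8.74
mu * t = 0.714 * 8.74 = 6.2404
exp(-6.2404) = 0.0019
M(t) = 1 - 0.0019
M(t) = 0.9981

0.9981


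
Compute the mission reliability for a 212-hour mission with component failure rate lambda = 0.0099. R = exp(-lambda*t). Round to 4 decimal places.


lambda = 0.0099
mission_time = 212
lambda * t = 0.0099 * 212 = 2.0988
R = exp(-2.0988)
R = 0.1226

0.1226


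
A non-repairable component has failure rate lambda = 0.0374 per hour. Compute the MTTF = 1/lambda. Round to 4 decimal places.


lambda = 0.0374
MTTF = 1 / 0.0374
MTTF = 26.738

26.738


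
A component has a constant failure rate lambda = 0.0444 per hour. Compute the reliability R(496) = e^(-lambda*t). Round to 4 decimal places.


lambda = 0.0444
t = 496
lambda * t = 22.0224
R(t) = e^(-22.0224)
R(t) = 0.0

0.0


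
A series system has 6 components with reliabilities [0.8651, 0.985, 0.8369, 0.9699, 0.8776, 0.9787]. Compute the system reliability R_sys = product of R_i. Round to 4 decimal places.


Components: [0.8651, 0.985, 0.8369, 0.9699, 0.8776, 0.9787]
After component 1 (R=0.8651): product = 0.8651
After component 2 (R=0.985): product = 0.8521
After component 3 (R=0.8369): product = 0.7131
After component 4 (R=0.9699): product = 0.6917
After component 5 (R=0.8776): product = 0.607
After component 6 (R=0.9787): product = 0.5941
R_sys = 0.5941

0.5941


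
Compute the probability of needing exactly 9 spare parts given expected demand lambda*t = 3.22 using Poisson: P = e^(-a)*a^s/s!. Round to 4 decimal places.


a = 3.22, s = 9
e^(-a) = e^(-3.22) = 0.04
a^s = 3.22^9 = 37213.6994
s! = 362880
P = 0.04 * 37213.6994 / 362880
P = 0.0041

0.0041


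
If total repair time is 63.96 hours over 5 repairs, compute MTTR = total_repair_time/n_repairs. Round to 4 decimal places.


total_repair_time = 63.96
n_repairs = 5
MTTR = 63.96 / 5
MTTR = 12.792

12.792


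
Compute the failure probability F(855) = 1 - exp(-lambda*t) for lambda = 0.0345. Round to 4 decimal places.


lambda = 0.0345, t = 855
lambda * t = 29.4975
exp(-29.4975) = 0.0
F(t) = 1 - 0.0
F(t) = 1.0

1.0


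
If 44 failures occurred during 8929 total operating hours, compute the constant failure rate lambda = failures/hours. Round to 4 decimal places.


failures = 44
total_hours = 8929
lambda = 44 / 8929
lambda = 0.0049

0.0049


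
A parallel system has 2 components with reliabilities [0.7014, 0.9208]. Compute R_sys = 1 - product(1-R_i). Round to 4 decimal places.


Components: [0.7014, 0.9208]
(1 - 0.7014) = 0.2986, running product = 0.2986
(1 - 0.9208) = 0.0792, running product = 0.0236
Product of (1-R_i) = 0.0236
R_sys = 1 - 0.0236 = 0.9764

0.9764


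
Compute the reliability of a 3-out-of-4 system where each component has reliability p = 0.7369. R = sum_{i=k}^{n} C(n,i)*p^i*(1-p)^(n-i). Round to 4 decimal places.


k = 3, n = 4, p = 0.7369
i=3: C(4,3)=4 * 0.7369^3 * 0.2631^1 = 0.4211
i=4: C(4,4)=1 * 0.7369^4 * 0.2631^0 = 0.2949
R = sum of terms = 0.716

0.716


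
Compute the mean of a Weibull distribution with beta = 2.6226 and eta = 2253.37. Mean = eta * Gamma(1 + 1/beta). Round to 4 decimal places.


beta = 2.6226, eta = 2253.37
1/beta = 0.3813
1 + 1/beta = 1.3813
Gamma(1.3813) = 0.8884
Mean = 2253.37 * 0.8884
Mean = 2001.9909

2001.9909


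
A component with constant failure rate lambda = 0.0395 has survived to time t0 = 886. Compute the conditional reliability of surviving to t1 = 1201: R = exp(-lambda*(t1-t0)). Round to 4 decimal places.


lambda = 0.0395
t0 = 886, t1 = 1201
t1 - t0 = 315
lambda * (t1-t0) = 0.0395 * 315 = 12.4425
R = exp(-12.4425)
R = 0.0

0.0


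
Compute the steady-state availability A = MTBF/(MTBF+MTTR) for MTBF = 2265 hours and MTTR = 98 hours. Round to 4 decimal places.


MTBF = 2265
MTTR = 98
MTBF + MTTR = 2363
A = 2265 / 2363
A = 0.9585

0.9585


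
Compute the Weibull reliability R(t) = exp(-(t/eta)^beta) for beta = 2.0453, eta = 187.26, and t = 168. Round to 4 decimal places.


beta = 2.0453, eta = 187.26, t = 168
t/eta = 168 / 187.26 = 0.8971
(t/eta)^beta = 0.8971^2.0453 = 0.8009
R(t) = exp(-0.8009)
R(t) = 0.4489

0.4489
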